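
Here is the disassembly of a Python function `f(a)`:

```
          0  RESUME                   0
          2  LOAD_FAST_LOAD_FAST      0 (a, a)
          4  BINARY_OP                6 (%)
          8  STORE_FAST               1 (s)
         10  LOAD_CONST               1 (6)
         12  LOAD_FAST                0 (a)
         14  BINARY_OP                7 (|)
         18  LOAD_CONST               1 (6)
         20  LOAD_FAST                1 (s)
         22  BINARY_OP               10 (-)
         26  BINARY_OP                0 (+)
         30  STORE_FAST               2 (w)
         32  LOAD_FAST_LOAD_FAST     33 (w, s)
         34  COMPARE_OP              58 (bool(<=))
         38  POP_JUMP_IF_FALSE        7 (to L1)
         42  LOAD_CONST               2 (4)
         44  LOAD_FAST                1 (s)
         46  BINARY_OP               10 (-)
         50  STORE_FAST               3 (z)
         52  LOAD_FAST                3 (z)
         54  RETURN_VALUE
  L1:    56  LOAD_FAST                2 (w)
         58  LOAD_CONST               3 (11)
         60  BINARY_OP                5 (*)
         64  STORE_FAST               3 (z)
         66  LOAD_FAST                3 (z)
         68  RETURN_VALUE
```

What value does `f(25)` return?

LOAD_FAST_LOAD_FAST a,a → push 25,25. Stack: [25, 25]
BINARY_OP % → 25 % 25 = 0. Stack: [0]
STORE_FAST s → s=0. Stack: []
LOAD_CONST → push 6. Stack: [6]
LOAD_FAST a → push 25. Stack: [6, 25]
BINARY_OP | → 6 | 25 = 31. Stack: [31]
LOAD_CONST → push 6. Stack: [31, 6]
LOAD_FAST s → push 0. Stack: [31, 6, 0]
BINARY_OP - → 6 - 0 = 6. Stack: [31, 6]
BINARY_OP + → 31 + 6 = 37. Stack: [37]
STORE_FAST w → w=37. Stack: []
LOAD_FAST_LOAD_FAST w,s → push 37,0. Stack: [37, 0]
COMPARE_OP bool(<=) → 37 vs 0 = False. Stack: [False]
POP_JUMP_IF_FALSE → pop False; jump. Stack: []
LOAD_FAST w → push 37. Stack: [37]
LOAD_CONST → push 11. Stack: [37, 11]
BINARY_OP * → 37 * 11 = 407. Stack: [407]
STORE_FAST z → z=407. Stack: []
LOAD_FAST z → push 407. Stack: [407]
RETURN_VALUE → return 407.

407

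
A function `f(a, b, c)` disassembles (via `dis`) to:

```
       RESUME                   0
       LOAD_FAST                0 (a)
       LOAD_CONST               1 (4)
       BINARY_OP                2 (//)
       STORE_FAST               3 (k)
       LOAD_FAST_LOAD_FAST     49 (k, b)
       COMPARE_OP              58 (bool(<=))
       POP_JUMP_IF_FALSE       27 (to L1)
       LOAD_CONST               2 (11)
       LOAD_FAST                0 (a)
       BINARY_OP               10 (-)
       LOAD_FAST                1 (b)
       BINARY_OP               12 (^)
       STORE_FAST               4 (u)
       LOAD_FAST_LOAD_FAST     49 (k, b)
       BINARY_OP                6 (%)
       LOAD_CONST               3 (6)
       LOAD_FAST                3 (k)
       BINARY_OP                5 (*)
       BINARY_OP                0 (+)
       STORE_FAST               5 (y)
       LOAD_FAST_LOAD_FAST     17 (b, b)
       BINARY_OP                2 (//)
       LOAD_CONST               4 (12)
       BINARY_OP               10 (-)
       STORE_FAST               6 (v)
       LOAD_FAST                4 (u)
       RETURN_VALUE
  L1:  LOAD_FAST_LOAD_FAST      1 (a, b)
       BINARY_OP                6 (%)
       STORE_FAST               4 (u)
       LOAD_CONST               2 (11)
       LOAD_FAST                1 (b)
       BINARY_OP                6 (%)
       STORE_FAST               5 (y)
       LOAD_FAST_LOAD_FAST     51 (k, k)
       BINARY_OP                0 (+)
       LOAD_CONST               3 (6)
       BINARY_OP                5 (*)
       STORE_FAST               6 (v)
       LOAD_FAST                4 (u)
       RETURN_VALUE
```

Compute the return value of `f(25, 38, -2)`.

LOAD_FAST a → push 25. Stack: [25]
LOAD_CONST → push 4. Stack: [25, 4]
BINARY_OP // → 25 // 4 = 6. Stack: [6]
STORE_FAST k → k=6. Stack: []
LOAD_FAST_LOAD_FAST k,b → push 6,38. Stack: [6, 38]
COMPARE_OP bool(<=) → 6 vs 38 = True. Stack: [True]
POP_JUMP_IF_FALSE → pop True; no jump. Stack: []
LOAD_CONST → push 11. Stack: [11]
LOAD_FAST a → push 25. Stack: [11, 25]
BINARY_OP - → 11 - 25 = -14. Stack: [-14]
LOAD_FAST b → push 38. Stack: [-14, 38]
BINARY_OP ^ → -14 ^ 38 = -44. Stack: [-44]
STORE_FAST u → u=-44. Stack: []
LOAD_FAST_LOAD_FAST k,b → push 6,38. Stack: [6, 38]
BINARY_OP % → 6 % 38 = 6. Stack: [6]
LOAD_CONST → push 6. Stack: [6, 6]
LOAD_FAST k → push 6. Stack: [6, 6, 6]
BINARY_OP * → 6 * 6 = 36. Stack: [6, 36]
BINARY_OP + → 6 + 36 = 42. Stack: [42]
STORE_FAST y → y=42. Stack: []
LOAD_FAST_LOAD_FAST b,b → push 38,38. Stack: [38, 38]
BINARY_OP // → 38 // 38 = 1. Stack: [1]
LOAD_CONST → push 12. Stack: [1, 12]
BINARY_OP - → 1 - 12 = -11. Stack: [-11]
STORE_FAST v → v=-11. Stack: []
LOAD_FAST u → push -44. Stack: [-44]
RETURN_VALUE → return -44.

-44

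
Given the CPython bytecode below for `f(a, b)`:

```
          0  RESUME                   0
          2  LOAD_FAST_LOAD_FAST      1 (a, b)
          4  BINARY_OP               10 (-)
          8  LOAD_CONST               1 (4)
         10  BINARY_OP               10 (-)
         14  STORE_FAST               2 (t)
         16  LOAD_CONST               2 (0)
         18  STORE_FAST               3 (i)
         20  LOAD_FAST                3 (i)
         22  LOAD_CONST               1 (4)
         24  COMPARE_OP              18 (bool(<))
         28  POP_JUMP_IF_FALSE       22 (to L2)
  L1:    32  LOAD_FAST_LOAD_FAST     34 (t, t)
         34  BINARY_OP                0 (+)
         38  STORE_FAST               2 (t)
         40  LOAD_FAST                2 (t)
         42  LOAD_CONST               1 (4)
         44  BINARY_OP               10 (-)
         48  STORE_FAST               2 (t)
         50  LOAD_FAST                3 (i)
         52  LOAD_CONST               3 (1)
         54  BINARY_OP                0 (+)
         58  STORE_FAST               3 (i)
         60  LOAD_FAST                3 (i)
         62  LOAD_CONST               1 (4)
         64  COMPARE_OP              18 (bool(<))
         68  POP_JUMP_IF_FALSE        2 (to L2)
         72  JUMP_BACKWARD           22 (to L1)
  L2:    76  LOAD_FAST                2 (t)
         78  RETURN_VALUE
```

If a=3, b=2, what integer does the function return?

LOAD_FAST_LOAD_FAST a,b → push 3,2
BINARY_OP - → 3 - 2 = 1
LOAD_CONST → push 4
BINARY_OP - → 1 - 4 = -3
STORE_FAST t → t=-3
LOAD_CONST → push 0
STORE_FAST i → i=0
LOAD_FAST i → push 0
LOAD_CONST → push 4
COMPARE_OP bool(<) → 0 vs 4 = True
POP_JUMP_IF_FALSE → pop True; no jump
LOAD_FAST_LOAD_FAST t,t → push -3,-3
BINARY_OP + → -3 + -3 = -6
STORE_FAST t → t=-6
LOAD_FAST t → push -6
LOAD_CONST → push 4
BINARY_OP - → -6 - 4 = -10
STORE_FAST t → t=-10
LOAD_FAST i → push 0
LOAD_CONST → push 1
BINARY_OP + → 0 + 1 = 1
STORE_FAST i → i=1
LOAD_FAST i → push 1
LOAD_CONST → push 4
COMPARE_OP bool(<) → 1 vs 4 = True
POP_JUMP_IF_FALSE → pop True; no jump
LOAD_FAST_LOAD_FAST t,t → push -10,-10
BINARY_OP + → -10 + -10 = -20
STORE_FAST t → t=-20
LOAD_FAST t → push -20
LOAD_CONST → push 4
BINARY_OP - → -20 - 4 = -24
STORE_FAST t → t=-24
LOAD_FAST i → push 1
LOAD_CONST → push 1
BINARY_OP + → 1 + 1 = 2
STORE_FAST i → i=2
LOAD_FAST i → push 2
LOAD_CONST → push 4
COMPARE_OP bool(<) → 2 vs 4 = True
POP_JUMP_IF_FALSE → pop True; no jump
LOAD_FAST_LOAD_FAST t,t → push -24,-24
BINARY_OP + → -24 + -24 = -48
STORE_FAST t → t=-48
LOAD_FAST t → push -48
LOAD_CONST → push 4
BINARY_OP - → -48 - 4 = -52
STORE_FAST t → t=-52
LOAD_FAST i → push 2
LOAD_CONST → push 1
BINARY_OP + → 2 + 1 = 3
STORE_FAST i → i=3
LOAD_FAST i → push 3
LOAD_CONST → push 4
COMPARE_OP bool(<) → 3 vs 4 = True
POP_JUMP_IF_FALSE → pop True; no jump
LOAD_FAST_LOAD_FAST t,t → push -52,-52
BINARY_OP + → -52 + -52 = -104
STORE_FAST t → t=-104
LOAD_FAST t → push -104
LOAD_CONST → push 4
BINARY_OP - → -104 - 4 = -108
STORE_FAST t → t=-108
LOAD_FAST i → push 3
LOAD_CONST → push 1
BINARY_OP + → 3 + 1 = 4
STORE_FAST i → i=4
LOAD_FAST i → push 4
LOAD_CONST → push 4
COMPARE_OP bool(<) → 4 vs 4 = False
POP_JUMP_IF_FALSE → pop False; jump
LOAD_FAST t → push -108
RETURN_VALUE → return -108.

-108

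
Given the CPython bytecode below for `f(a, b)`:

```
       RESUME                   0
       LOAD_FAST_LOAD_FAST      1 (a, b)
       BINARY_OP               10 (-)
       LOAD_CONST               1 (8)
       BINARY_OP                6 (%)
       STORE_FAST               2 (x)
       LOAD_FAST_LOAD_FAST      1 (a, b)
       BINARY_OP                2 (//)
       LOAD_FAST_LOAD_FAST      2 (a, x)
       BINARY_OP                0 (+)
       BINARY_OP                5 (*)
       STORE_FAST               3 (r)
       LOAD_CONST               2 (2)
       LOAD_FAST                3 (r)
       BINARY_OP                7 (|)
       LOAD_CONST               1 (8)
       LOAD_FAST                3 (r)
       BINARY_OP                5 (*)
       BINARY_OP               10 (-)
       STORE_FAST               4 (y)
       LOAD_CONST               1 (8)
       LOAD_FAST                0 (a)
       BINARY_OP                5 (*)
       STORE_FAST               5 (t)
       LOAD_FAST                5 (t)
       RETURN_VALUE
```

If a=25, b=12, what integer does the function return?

200

LOAD_FAST_LOAD_FAST a,b → push 25,12. Stack: [25, 12]
BINARY_OP - → 25 - 12 = 13. Stack: [13]
LOAD_CONST → push 8. Stack: [13, 8]
BINARY_OP % → 13 % 8 = 5. Stack: [5]
STORE_FAST x → x=5. Stack: []
LOAD_FAST_LOAD_FAST a,b → push 25,12. Stack: [25, 12]
BINARY_OP // → 25 // 12 = 2. Stack: [2]
LOAD_FAST_LOAD_FAST a,x → push 25,5. Stack: [2, 25, 5]
BINARY_OP + → 25 + 5 = 30. Stack: [2, 30]
BINARY_OP * → 2 * 30 = 60. Stack: [60]
STORE_FAST r → r=60. Stack: []
LOAD_CONST → push 2. Stack: [2]
LOAD_FAST r → push 60. Stack: [2, 60]
BINARY_OP | → 2 | 60 = 62. Stack: [62]
LOAD_CONST → push 8. Stack: [62, 8]
LOAD_FAST r → push 60. Stack: [62, 8, 60]
BINARY_OP * → 8 * 60 = 480. Stack: [62, 480]
BINARY_OP - → 62 - 480 = -418. Stack: [-418]
STORE_FAST y → y=-418. Stack: []
LOAD_CONST → push 8. Stack: [8]
LOAD_FAST a → push 25. Stack: [8, 25]
BINARY_OP * → 8 * 25 = 200. Stack: [200]
STORE_FAST t → t=200. Stack: []
LOAD_FAST t → push 200. Stack: [200]
RETURN_VALUE → return 200.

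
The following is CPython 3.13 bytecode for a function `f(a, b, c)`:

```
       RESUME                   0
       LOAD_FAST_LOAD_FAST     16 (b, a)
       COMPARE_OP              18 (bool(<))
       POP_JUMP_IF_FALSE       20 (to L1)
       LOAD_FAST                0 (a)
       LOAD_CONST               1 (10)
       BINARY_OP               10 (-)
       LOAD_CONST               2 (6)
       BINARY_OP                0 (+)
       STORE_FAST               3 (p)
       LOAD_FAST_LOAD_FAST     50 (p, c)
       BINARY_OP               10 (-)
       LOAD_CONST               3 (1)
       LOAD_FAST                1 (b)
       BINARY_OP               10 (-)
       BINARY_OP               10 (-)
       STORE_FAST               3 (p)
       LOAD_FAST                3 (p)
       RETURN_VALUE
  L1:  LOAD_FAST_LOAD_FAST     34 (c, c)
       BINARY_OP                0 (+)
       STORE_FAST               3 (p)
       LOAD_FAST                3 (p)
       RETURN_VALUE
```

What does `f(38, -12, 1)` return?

LOAD_FAST_LOAD_FAST b,a → push -12,38. Stack: [-12, 38]
COMPARE_OP bool(<) → -12 vs 38 = True. Stack: [True]
POP_JUMP_IF_FALSE → pop True; no jump. Stack: []
LOAD_FAST a → push 38. Stack: [38]
LOAD_CONST → push 10. Stack: [38, 10]
BINARY_OP - → 38 - 10 = 28. Stack: [28]
LOAD_CONST → push 6. Stack: [28, 6]
BINARY_OP + → 28 + 6 = 34. Stack: [34]
STORE_FAST p → p=34. Stack: []
LOAD_FAST_LOAD_FAST p,c → push 34,1. Stack: [34, 1]
BINARY_OP - → 34 - 1 = 33. Stack: [33]
LOAD_CONST → push 1. Stack: [33, 1]
LOAD_FAST b → push -12. Stack: [33, 1, -12]
BINARY_OP - → 1 - -12 = 13. Stack: [33, 13]
BINARY_OP - → 33 - 13 = 20. Stack: [20]
STORE_FAST p → p=20. Stack: []
LOAD_FAST p → push 20. Stack: [20]
RETURN_VALUE → return 20.

20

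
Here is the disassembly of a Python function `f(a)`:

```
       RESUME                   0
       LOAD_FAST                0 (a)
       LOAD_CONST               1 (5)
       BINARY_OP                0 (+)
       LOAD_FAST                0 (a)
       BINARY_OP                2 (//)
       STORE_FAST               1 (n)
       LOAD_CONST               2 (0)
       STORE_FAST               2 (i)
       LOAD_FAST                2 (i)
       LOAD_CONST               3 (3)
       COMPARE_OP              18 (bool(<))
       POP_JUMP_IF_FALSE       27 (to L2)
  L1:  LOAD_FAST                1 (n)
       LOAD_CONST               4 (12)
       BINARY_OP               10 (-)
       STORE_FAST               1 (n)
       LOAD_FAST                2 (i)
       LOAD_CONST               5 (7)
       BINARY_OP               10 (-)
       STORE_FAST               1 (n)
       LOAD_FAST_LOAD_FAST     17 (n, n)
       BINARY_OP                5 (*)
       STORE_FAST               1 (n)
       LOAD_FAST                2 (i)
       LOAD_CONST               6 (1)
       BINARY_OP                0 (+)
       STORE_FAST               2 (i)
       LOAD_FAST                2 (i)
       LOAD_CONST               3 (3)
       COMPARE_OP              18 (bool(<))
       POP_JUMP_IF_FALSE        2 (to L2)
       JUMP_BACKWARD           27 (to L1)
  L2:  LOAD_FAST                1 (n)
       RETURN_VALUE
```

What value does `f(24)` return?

LOAD_FAST a → push 24
LOAD_CONST → push 5
BINARY_OP + → 24 + 5 = 29
LOAD_FAST a → push 24
BINARY_OP // → 29 // 24 = 1
STORE_FAST n → n=1
LOAD_CONST → push 0
STORE_FAST i → i=0
LOAD_FAST i → push 0
LOAD_CONST → push 3
COMPARE_OP bool(<) → 0 vs 3 = True
POP_JUMP_IF_FALSE → pop True; no jump
LOAD_FAST n → push 1
LOAD_CONST → push 12
BINARY_OP - → 1 - 12 = -11
STORE_FAST n → n=-11
LOAD_FAST i → push 0
LOAD_CONST → push 7
BINARY_OP - → 0 - 7 = -7
STORE_FAST n → n=-7
LOAD_FAST_LOAD_FAST n,n → push -7,-7
BINARY_OP * → -7 * -7 = 49
STORE_FAST n → n=49
LOAD_FAST i → push 0
LOAD_CONST → push 1
BINARY_OP + → 0 + 1 = 1
STORE_FAST i → i=1
LOAD_FAST i → push 1
LOAD_CONST → push 3
COMPARE_OP bool(<) → 1 vs 3 = True
POP_JUMP_IF_FALSE → pop True; no jump
LOAD_FAST n → push 49
LOAD_CONST → push 12
BINARY_OP - → 49 - 12 = 37
STORE_FAST n → n=37
LOAD_FAST i → push 1
LOAD_CONST → push 7
BINARY_OP - → 1 - 7 = -6
STORE_FAST n → n=-6
LOAD_FAST_LOAD_FAST n,n → push -6,-6
BINARY_OP * → -6 * -6 = 36
STORE_FAST n → n=36
LOAD_FAST i → push 1
LOAD_CONST → push 1
BINARY_OP + → 1 + 1 = 2
STORE_FAST i → i=2
LOAD_FAST i → push 2
LOAD_CONST → push 3
COMPARE_OP bool(<) → 2 vs 3 = True
POP_JUMP_IF_FALSE → pop True; no jump
LOAD_FAST n → push 36
LOAD_CONST → push 12
BINARY_OP - → 36 - 12 = 24
STORE_FAST n → n=24
LOAD_FAST i → push 2
LOAD_CONST → push 7
BINARY_OP - → 2 - 7 = -5
STORE_FAST n → n=-5
LOAD_FAST_LOAD_FAST n,n → push -5,-5
BINARY_OP * → -5 * -5 = 25
STORE_FAST n → n=25
LOAD_FAST i → push 2
LOAD_CONST → push 1
BINARY_OP + → 2 + 1 = 3
STORE_FAST i → i=3
LOAD_FAST i → push 3
LOAD_CONST → push 3
COMPARE_OP bool(<) → 3 vs 3 = False
POP_JUMP_IF_FALSE → pop False; jump
LOAD_FAST n → push 25
RETURN_VALUE → return 25.

25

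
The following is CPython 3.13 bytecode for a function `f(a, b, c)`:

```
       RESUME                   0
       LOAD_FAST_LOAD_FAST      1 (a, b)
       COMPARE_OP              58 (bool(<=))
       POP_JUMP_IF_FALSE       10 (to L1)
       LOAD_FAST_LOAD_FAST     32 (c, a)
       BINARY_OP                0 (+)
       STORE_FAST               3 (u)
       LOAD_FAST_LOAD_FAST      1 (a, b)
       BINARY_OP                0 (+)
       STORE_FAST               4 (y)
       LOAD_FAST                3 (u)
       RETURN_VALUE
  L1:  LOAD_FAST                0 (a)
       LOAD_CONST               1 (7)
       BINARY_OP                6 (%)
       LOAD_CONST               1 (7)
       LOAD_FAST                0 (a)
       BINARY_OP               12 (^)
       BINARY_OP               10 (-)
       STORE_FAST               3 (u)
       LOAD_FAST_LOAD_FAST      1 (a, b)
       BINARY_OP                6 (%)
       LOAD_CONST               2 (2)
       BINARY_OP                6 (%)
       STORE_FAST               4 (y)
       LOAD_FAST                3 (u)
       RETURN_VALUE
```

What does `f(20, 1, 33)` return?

LOAD_FAST_LOAD_FAST a,b → push 20,1. Stack: [20, 1]
COMPARE_OP bool(<=) → 20 vs 1 = False. Stack: [False]
POP_JUMP_IF_FALSE → pop False; jump. Stack: []
LOAD_FAST a → push 20. Stack: [20]
LOAD_CONST → push 7. Stack: [20, 7]
BINARY_OP % → 20 % 7 = 6. Stack: [6]
LOAD_CONST → push 7. Stack: [6, 7]
LOAD_FAST a → push 20. Stack: [6, 7, 20]
BINARY_OP ^ → 7 ^ 20 = 19. Stack: [6, 19]
BINARY_OP - → 6 - 19 = -13. Stack: [-13]
STORE_FAST u → u=-13. Stack: []
LOAD_FAST_LOAD_FAST a,b → push 20,1. Stack: [20, 1]
BINARY_OP % → 20 % 1 = 0. Stack: [0]
LOAD_CONST → push 2. Stack: [0, 2]
BINARY_OP % → 0 % 2 = 0. Stack: [0]
STORE_FAST y → y=0. Stack: []
LOAD_FAST u → push -13. Stack: [-13]
RETURN_VALUE → return -13.

-13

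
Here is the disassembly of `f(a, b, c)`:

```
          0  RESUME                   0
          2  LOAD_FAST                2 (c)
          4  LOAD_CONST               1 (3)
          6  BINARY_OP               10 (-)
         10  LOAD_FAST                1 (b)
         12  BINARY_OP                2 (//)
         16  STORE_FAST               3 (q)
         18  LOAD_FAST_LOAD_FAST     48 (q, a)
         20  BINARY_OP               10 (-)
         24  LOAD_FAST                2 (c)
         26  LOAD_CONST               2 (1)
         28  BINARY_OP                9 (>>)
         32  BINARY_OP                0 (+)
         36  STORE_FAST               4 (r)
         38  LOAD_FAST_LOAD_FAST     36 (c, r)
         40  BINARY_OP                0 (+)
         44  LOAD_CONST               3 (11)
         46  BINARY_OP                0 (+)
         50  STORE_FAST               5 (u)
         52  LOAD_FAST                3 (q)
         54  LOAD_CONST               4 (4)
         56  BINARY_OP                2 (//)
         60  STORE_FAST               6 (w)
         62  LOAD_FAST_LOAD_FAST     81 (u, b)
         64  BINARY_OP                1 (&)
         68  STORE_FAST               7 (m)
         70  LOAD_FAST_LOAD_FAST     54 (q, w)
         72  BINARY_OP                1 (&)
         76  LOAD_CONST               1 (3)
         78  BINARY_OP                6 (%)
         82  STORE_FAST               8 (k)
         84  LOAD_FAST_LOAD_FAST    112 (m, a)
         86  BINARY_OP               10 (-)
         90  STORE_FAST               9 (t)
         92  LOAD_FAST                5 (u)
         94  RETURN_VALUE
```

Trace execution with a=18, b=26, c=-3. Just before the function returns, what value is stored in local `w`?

-1

LOAD_FAST c → push -3. Stack: [-3]
LOAD_CONST → push 3. Stack: [-3, 3]
BINARY_OP - → -3 - 3 = -6. Stack: [-6]
LOAD_FAST b → push 26. Stack: [-6, 26]
BINARY_OP // → -6 // 26 = -1. Stack: [-1]
STORE_FAST q → q=-1. Stack: []
LOAD_FAST_LOAD_FAST q,a → push -1,18. Stack: [-1, 18]
BINARY_OP - → -1 - 18 = -19. Stack: [-19]
LOAD_FAST c → push -3. Stack: [-19, -3]
LOAD_CONST → push 1. Stack: [-19, -3, 1]
BINARY_OP >> → -3 >> 1 = -2. Stack: [-19, -2]
BINARY_OP + → -19 + -2 = -21. Stack: [-21]
STORE_FAST r → r=-21. Stack: []
LOAD_FAST_LOAD_FAST c,r → push -3,-21. Stack: [-3, -21]
BINARY_OP + → -3 + -21 = -24. Stack: [-24]
LOAD_CONST → push 11. Stack: [-24, 11]
BINARY_OP + → -24 + 11 = -13. Stack: [-13]
STORE_FAST u → u=-13. Stack: []
LOAD_FAST q → push -1. Stack: [-1]
LOAD_CONST → push 4. Stack: [-1, 4]
BINARY_OP // → -1 // 4 = -1. Stack: [-1]
STORE_FAST w → w=-1. Stack: []
LOAD_FAST_LOAD_FAST u,b → push -13,26. Stack: [-13, 26]
BINARY_OP & → -13 & 26 = 18. Stack: [18]
STORE_FAST m → m=18. Stack: []
LOAD_FAST_LOAD_FAST q,w → push -1,-1. Stack: [-1, -1]
BINARY_OP & → -1 & -1 = -1. Stack: [-1]
LOAD_CONST → push 3. Stack: [-1, 3]
BINARY_OP % → -1 % 3 = 2. Stack: [2]
STORE_FAST k → k=2. Stack: []
LOAD_FAST_LOAD_FAST m,a → push 18,18. Stack: [18, 18]
BINARY_OP - → 18 - 18 = 0. Stack: [0]
STORE_FAST t → t=0. Stack: []
LOAD_FAST u → push -13. Stack: [-13]
RETURN_VALUE → return -13.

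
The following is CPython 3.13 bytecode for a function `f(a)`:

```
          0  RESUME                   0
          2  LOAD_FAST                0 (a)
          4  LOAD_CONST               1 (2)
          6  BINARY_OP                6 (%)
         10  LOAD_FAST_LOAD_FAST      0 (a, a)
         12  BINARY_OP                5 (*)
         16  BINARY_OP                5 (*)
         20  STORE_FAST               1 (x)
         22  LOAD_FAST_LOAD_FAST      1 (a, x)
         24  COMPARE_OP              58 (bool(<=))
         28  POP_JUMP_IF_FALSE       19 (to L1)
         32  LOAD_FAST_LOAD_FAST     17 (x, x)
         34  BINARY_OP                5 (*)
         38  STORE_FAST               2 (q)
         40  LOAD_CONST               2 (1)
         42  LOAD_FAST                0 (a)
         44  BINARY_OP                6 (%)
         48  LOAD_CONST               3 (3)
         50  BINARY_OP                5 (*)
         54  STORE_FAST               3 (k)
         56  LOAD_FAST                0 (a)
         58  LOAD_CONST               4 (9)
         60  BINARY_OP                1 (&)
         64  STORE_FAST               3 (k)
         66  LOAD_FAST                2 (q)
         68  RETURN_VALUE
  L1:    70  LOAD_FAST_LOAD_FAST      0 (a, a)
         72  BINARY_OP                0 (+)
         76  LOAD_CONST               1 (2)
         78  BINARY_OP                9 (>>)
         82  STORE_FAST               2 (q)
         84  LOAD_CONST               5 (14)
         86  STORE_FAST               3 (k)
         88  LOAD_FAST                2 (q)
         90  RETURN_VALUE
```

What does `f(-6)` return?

LOAD_FAST a → push -6. Stack: [-6]
LOAD_CONST → push 2. Stack: [-6, 2]
BINARY_OP % → -6 % 2 = 0. Stack: [0]
LOAD_FAST_LOAD_FAST a,a → push -6,-6. Stack: [0, -6, -6]
BINARY_OP * → -6 * -6 = 36. Stack: [0, 36]
BINARY_OP * → 0 * 36 = 0. Stack: [0]
STORE_FAST x → x=0. Stack: []
LOAD_FAST_LOAD_FAST a,x → push -6,0. Stack: [-6, 0]
COMPARE_OP bool(<=) → -6 vs 0 = True. Stack: [True]
POP_JUMP_IF_FALSE → pop True; no jump. Stack: []
LOAD_FAST_LOAD_FAST x,x → push 0,0. Stack: [0, 0]
BINARY_OP * → 0 * 0 = 0. Stack: [0]
STORE_FAST q → q=0. Stack: []
LOAD_CONST → push 1. Stack: [1]
LOAD_FAST a → push -6. Stack: [1, -6]
BINARY_OP % → 1 % -6 = -5. Stack: [-5]
LOAD_CONST → push 3. Stack: [-5, 3]
BINARY_OP * → -5 * 3 = -15. Stack: [-15]
STORE_FAST k → k=-15. Stack: []
LOAD_FAST a → push -6. Stack: [-6]
LOAD_CONST → push 9. Stack: [-6, 9]
BINARY_OP & → -6 & 9 = 8. Stack: [8]
STORE_FAST k → k=8. Stack: []
LOAD_FAST q → push 0. Stack: [0]
RETURN_VALUE → return 0.

0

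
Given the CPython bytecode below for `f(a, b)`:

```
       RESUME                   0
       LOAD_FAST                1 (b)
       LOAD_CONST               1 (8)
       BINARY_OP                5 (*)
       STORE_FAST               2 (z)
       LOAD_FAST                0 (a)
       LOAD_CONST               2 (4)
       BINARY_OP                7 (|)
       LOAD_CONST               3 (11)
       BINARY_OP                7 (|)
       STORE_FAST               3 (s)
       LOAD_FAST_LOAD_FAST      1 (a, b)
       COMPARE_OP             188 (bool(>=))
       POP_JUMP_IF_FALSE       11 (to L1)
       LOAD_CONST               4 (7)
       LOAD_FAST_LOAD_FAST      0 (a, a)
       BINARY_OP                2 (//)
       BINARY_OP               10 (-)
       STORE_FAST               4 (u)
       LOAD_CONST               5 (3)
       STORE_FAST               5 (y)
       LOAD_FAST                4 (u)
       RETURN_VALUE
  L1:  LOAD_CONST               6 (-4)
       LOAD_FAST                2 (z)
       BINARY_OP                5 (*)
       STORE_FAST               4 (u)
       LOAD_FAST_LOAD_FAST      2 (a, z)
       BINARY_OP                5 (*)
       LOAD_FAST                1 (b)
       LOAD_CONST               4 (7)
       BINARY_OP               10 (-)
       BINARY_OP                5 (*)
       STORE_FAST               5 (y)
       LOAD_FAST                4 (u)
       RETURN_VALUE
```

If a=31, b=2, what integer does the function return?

LOAD_FAST b → push 2. Stack: [2]
LOAD_CONST → push 8. Stack: [2, 8]
BINARY_OP * → 2 * 8 = 16. Stack: [16]
STORE_FAST z → z=16. Stack: []
LOAD_FAST a → push 31. Stack: [31]
LOAD_CONST → push 4. Stack: [31, 4]
BINARY_OP | → 31 | 4 = 31. Stack: [31]
LOAD_CONST → push 11. Stack: [31, 11]
BINARY_OP | → 31 | 11 = 31. Stack: [31]
STORE_FAST s → s=31. Stack: []
LOAD_FAST_LOAD_FAST a,b → push 31,2. Stack: [31, 2]
COMPARE_OP bool(>=) → 31 vs 2 = True. Stack: [True]
POP_JUMP_IF_FALSE → pop True; no jump. Stack: []
LOAD_CONST → push 7. Stack: [7]
LOAD_FAST_LOAD_FAST a,a → push 31,31. Stack: [7, 31, 31]
BINARY_OP // → 31 // 31 = 1. Stack: [7, 1]
BINARY_OP - → 7 - 1 = 6. Stack: [6]
STORE_FAST u → u=6. Stack: []
LOAD_CONST → push 3. Stack: [3]
STORE_FAST y → y=3. Stack: []
LOAD_FAST u → push 6. Stack: [6]
RETURN_VALUE → return 6.

6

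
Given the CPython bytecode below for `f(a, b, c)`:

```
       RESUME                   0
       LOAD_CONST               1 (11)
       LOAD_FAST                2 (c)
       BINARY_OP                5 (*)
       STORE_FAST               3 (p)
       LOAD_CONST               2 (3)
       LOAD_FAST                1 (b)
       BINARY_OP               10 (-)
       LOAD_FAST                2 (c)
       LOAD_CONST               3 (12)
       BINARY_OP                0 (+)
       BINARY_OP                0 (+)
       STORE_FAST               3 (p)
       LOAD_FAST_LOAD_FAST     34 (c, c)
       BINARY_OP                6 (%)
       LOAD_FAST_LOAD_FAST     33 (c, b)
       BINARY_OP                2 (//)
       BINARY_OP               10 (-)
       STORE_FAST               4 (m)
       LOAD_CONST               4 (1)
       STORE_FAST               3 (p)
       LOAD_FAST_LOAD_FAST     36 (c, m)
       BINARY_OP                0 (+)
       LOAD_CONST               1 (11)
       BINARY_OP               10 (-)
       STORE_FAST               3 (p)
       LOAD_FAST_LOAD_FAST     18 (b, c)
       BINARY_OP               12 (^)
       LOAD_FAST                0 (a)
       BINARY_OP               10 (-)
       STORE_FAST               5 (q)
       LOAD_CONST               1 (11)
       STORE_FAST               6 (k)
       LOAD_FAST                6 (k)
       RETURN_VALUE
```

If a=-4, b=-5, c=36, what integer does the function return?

11

LOAD_CONST → push 11. Stack: [11]
LOAD_FAST c → push 36. Stack: [11, 36]
BINARY_OP * → 11 * 36 = 396. Stack: [396]
STORE_FAST p → p=396. Stack: []
LOAD_CONST → push 3. Stack: [3]
LOAD_FAST b → push -5. Stack: [3, -5]
BINARY_OP - → 3 - -5 = 8. Stack: [8]
LOAD_FAST c → push 36. Stack: [8, 36]
LOAD_CONST → push 12. Stack: [8, 36, 12]
BINARY_OP + → 36 + 12 = 48. Stack: [8, 48]
BINARY_OP + → 8 + 48 = 56. Stack: [56]
STORE_FAST p → p=56. Stack: []
LOAD_FAST_LOAD_FAST c,c → push 36,36. Stack: [36, 36]
BINARY_OP % → 36 % 36 = 0. Stack: [0]
LOAD_FAST_LOAD_FAST c,b → push 36,-5. Stack: [0, 36, -5]
BINARY_OP // → 36 // -5 = -8. Stack: [0, -8]
BINARY_OP - → 0 - -8 = 8. Stack: [8]
STORE_FAST m → m=8. Stack: []
LOAD_CONST → push 1. Stack: [1]
STORE_FAST p → p=1. Stack: []
LOAD_FAST_LOAD_FAST c,m → push 36,8. Stack: [36, 8]
BINARY_OP + → 36 + 8 = 44. Stack: [44]
LOAD_CONST → push 11. Stack: [44, 11]
BINARY_OP - → 44 - 11 = 33. Stack: [33]
STORE_FAST p → p=33. Stack: []
LOAD_FAST_LOAD_FAST b,c → push -5,36. Stack: [-5, 36]
BINARY_OP ^ → -5 ^ 36 = -33. Stack: [-33]
LOAD_FAST a → push -4. Stack: [-33, -4]
BINARY_OP - → -33 - -4 = -29. Stack: [-29]
STORE_FAST q → q=-29. Stack: []
LOAD_CONST → push 11. Stack: [11]
STORE_FAST k → k=11. Stack: []
LOAD_FAST k → push 11. Stack: [11]
RETURN_VALUE → return 11.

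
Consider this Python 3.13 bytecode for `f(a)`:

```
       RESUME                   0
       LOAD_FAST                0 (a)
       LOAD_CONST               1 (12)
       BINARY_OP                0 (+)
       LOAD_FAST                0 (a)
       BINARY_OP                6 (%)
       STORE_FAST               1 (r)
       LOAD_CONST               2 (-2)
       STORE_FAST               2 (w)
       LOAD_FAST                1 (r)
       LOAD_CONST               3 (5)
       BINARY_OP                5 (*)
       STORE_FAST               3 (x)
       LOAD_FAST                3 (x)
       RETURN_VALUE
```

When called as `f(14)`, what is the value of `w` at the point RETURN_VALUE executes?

LOAD_FAST a → push 14. Stack: [14]
LOAD_CONST → push 12. Stack: [14, 12]
BINARY_OP + → 14 + 12 = 26. Stack: [26]
LOAD_FAST a → push 14. Stack: [26, 14]
BINARY_OP % → 26 % 14 = 12. Stack: [12]
STORE_FAST r → r=12. Stack: []
LOAD_CONST → push -2. Stack: [-2]
STORE_FAST w → w=-2. Stack: []
LOAD_FAST r → push 12. Stack: [12]
LOAD_CONST → push 5. Stack: [12, 5]
BINARY_OP * → 12 * 5 = 60. Stack: [60]
STORE_FAST x → x=60. Stack: []
LOAD_FAST x → push 60. Stack: [60]
RETURN_VALUE → return 60.

-2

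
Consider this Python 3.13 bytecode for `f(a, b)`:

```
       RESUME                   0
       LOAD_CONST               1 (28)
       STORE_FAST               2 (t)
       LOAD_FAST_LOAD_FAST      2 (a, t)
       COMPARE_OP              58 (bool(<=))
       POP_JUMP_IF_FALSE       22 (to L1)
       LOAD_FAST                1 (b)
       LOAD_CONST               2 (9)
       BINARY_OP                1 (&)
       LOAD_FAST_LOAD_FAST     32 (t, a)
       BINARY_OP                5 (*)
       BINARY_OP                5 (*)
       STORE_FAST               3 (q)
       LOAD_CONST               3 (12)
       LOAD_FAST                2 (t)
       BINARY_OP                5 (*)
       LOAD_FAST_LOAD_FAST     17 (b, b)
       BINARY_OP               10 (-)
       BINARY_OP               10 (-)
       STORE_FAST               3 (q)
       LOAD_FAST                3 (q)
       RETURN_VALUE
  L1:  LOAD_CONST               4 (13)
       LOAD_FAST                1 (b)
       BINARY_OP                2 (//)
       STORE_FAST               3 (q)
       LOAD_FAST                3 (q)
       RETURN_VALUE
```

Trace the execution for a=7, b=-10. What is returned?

336

LOAD_CONST → push 28. Stack: [28]
STORE_FAST t → t=28. Stack: []
LOAD_FAST_LOAD_FAST a,t → push 7,28. Stack: [7, 28]
COMPARE_OP bool(<=) → 7 vs 28 = True. Stack: [True]
POP_JUMP_IF_FALSE → pop True; no jump. Stack: []
LOAD_FAST b → push -10. Stack: [-10]
LOAD_CONST → push 9. Stack: [-10, 9]
BINARY_OP & → -10 & 9 = 0. Stack: [0]
LOAD_FAST_LOAD_FAST t,a → push 28,7. Stack: [0, 28, 7]
BINARY_OP * → 28 * 7 = 196. Stack: [0, 196]
BINARY_OP * → 0 * 196 = 0. Stack: [0]
STORE_FAST q → q=0. Stack: []
LOAD_CONST → push 12. Stack: [12]
LOAD_FAST t → push 28. Stack: [12, 28]
BINARY_OP * → 12 * 28 = 336. Stack: [336]
LOAD_FAST_LOAD_FAST b,b → push -10,-10. Stack: [336, -10, -10]
BINARY_OP - → -10 - -10 = 0. Stack: [336, 0]
BINARY_OP - → 336 - 0 = 336. Stack: [336]
STORE_FAST q → q=336. Stack: []
LOAD_FAST q → push 336. Stack: [336]
RETURN_VALUE → return 336.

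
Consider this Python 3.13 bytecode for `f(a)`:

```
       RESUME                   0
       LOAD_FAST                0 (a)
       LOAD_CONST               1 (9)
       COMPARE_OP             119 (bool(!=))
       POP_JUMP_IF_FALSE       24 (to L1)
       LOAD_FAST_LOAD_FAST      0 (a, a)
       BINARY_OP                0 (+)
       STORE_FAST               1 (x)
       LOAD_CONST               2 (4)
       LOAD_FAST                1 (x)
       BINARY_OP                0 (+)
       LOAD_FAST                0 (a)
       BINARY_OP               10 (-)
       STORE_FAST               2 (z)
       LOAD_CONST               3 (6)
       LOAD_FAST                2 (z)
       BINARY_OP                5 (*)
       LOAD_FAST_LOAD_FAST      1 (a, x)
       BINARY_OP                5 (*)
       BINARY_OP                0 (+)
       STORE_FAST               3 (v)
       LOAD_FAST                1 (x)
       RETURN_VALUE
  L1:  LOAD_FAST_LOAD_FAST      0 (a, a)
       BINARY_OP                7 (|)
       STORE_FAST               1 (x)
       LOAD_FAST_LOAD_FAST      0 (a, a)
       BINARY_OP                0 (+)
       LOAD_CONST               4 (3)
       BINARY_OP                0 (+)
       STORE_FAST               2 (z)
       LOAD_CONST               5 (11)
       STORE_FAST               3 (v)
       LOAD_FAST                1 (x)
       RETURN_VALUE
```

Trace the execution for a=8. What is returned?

16

LOAD_FAST a → push 8. Stack: [8]
LOAD_CONST → push 9. Stack: [8, 9]
COMPARE_OP bool(!=) → 8 vs 9 = True. Stack: [True]
POP_JUMP_IF_FALSE → pop True; no jump. Stack: []
LOAD_FAST_LOAD_FAST a,a → push 8,8. Stack: [8, 8]
BINARY_OP + → 8 + 8 = 16. Stack: [16]
STORE_FAST x → x=16. Stack: []
LOAD_CONST → push 4. Stack: [4]
LOAD_FAST x → push 16. Stack: [4, 16]
BINARY_OP + → 4 + 16 = 20. Stack: [20]
LOAD_FAST a → push 8. Stack: [20, 8]
BINARY_OP - → 20 - 8 = 12. Stack: [12]
STORE_FAST z → z=12. Stack: []
LOAD_CONST → push 6. Stack: [6]
LOAD_FAST z → push 12. Stack: [6, 12]
BINARY_OP * → 6 * 12 = 72. Stack: [72]
LOAD_FAST_LOAD_FAST a,x → push 8,16. Stack: [72, 8, 16]
BINARY_OP * → 8 * 16 = 128. Stack: [72, 128]
BINARY_OP + → 72 + 128 = 200. Stack: [200]
STORE_FAST v → v=200. Stack: []
LOAD_FAST x → push 16. Stack: [16]
RETURN_VALUE → return 16.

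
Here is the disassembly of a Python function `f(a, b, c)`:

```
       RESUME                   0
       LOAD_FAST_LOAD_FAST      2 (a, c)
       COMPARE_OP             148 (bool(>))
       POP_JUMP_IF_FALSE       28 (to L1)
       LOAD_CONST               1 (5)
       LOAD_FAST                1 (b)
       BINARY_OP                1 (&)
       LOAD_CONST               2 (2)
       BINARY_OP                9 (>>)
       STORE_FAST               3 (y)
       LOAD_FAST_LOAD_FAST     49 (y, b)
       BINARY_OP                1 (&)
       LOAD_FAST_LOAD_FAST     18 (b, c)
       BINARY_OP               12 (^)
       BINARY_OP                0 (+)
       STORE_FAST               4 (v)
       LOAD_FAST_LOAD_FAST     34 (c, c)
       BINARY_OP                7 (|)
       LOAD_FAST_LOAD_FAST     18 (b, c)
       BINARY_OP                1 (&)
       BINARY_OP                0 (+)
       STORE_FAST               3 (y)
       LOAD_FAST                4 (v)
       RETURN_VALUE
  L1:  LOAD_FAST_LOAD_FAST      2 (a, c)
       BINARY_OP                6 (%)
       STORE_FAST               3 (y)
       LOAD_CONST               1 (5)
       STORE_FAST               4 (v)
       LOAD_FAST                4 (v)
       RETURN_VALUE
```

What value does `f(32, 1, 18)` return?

LOAD_FAST_LOAD_FAST a,c → push 32,18. Stack: [32, 18]
COMPARE_OP bool(>) → 32 vs 18 = True. Stack: [True]
POP_JUMP_IF_FALSE → pop True; no jump. Stack: []
LOAD_CONST → push 5. Stack: [5]
LOAD_FAST b → push 1. Stack: [5, 1]
BINARY_OP & → 5 & 1 = 1. Stack: [1]
LOAD_CONST → push 2. Stack: [1, 2]
BINARY_OP >> → 1 >> 2 = 0. Stack: [0]
STORE_FAST y → y=0. Stack: []
LOAD_FAST_LOAD_FAST y,b → push 0,1. Stack: [0, 1]
BINARY_OP & → 0 & 1 = 0. Stack: [0]
LOAD_FAST_LOAD_FAST b,c → push 1,18. Stack: [0, 1, 18]
BINARY_OP ^ → 1 ^ 18 = 19. Stack: [0, 19]
BINARY_OP + → 0 + 19 = 19. Stack: [19]
STORE_FAST v → v=19. Stack: []
LOAD_FAST_LOAD_FAST c,c → push 18,18. Stack: [18, 18]
BINARY_OP | → 18 | 18 = 18. Stack: [18]
LOAD_FAST_LOAD_FAST b,c → push 1,18. Stack: [18, 1, 18]
BINARY_OP & → 1 & 18 = 0. Stack: [18, 0]
BINARY_OP + → 18 + 0 = 18. Stack: [18]
STORE_FAST y → y=18. Stack: []
LOAD_FAST v → push 19. Stack: [19]
RETURN_VALUE → return 19.

19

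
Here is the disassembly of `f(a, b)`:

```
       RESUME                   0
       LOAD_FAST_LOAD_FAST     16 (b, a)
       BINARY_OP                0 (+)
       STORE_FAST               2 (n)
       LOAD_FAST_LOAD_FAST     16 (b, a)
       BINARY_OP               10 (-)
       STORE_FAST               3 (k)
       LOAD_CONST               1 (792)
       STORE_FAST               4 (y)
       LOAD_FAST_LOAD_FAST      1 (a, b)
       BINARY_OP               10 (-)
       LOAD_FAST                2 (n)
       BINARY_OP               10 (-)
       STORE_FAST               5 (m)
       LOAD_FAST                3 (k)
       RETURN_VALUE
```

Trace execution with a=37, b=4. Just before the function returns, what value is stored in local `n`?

LOAD_FAST_LOAD_FAST b,a → push 4,37. Stack: [4, 37]
BINARY_OP + → 4 + 37 = 41. Stack: [41]
STORE_FAST n → n=41. Stack: []
LOAD_FAST_LOAD_FAST b,a → push 4,37. Stack: [4, 37]
BINARY_OP - → 4 - 37 = -33. Stack: [-33]
STORE_FAST k → k=-33. Stack: []
LOAD_CONST → push 792. Stack: [792]
STORE_FAST y → y=792. Stack: []
LOAD_FAST_LOAD_FAST a,b → push 37,4. Stack: [37, 4]
BINARY_OP - → 37 - 4 = 33. Stack: [33]
LOAD_FAST n → push 41. Stack: [33, 41]
BINARY_OP - → 33 - 41 = -8. Stack: [-8]
STORE_FAST m → m=-8. Stack: []
LOAD_FAST k → push -33. Stack: [-33]
RETURN_VALUE → return -33.

41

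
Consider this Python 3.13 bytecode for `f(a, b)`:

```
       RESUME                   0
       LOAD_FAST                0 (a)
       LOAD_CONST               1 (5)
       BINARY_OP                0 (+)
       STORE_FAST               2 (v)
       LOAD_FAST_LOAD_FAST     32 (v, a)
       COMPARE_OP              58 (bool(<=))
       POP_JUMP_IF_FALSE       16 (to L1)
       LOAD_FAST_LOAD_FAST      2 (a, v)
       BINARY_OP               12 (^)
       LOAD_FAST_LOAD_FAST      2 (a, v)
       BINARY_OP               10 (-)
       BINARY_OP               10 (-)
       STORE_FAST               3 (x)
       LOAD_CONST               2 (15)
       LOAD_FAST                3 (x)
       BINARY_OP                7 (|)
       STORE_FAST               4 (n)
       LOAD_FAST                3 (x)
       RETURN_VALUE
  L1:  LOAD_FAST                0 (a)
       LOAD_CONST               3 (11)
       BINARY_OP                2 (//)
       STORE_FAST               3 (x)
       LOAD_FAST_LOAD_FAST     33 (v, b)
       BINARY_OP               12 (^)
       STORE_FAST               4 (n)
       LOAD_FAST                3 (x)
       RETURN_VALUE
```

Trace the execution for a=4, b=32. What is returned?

LOAD_FAST a → push 4. Stack: [4]
LOAD_CONST → push 5. Stack: [4, 5]
BINARY_OP + → 4 + 5 = 9. Stack: [9]
STORE_FAST v → v=9. Stack: []
LOAD_FAST_LOAD_FAST v,a → push 9,4. Stack: [9, 4]
COMPARE_OP bool(<=) → 9 vs 4 = False. Stack: [False]
POP_JUMP_IF_FALSE → pop False; jump. Stack: []
LOAD_FAST a → push 4. Stack: [4]
LOAD_CONST → push 11. Stack: [4, 11]
BINARY_OP // → 4 // 11 = 0. Stack: [0]
STORE_FAST x → x=0. Stack: []
LOAD_FAST_LOAD_FAST v,b → push 9,32. Stack: [9, 32]
BINARY_OP ^ → 9 ^ 32 = 41. Stack: [41]
STORE_FAST n → n=41. Stack: []
LOAD_FAST x → push 0. Stack: [0]
RETURN_VALUE → return 0.

0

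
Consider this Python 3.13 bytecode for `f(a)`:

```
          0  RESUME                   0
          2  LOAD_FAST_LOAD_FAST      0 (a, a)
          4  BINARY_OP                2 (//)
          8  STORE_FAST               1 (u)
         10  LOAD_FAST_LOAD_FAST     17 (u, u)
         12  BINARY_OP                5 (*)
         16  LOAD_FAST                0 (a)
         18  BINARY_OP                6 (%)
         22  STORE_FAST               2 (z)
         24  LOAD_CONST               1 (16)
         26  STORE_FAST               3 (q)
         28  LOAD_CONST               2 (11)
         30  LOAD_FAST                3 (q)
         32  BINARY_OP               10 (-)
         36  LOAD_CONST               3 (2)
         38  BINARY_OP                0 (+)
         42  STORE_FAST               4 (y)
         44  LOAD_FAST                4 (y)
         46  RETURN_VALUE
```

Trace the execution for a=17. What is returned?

-3

LOAD_FAST_LOAD_FAST a,a → push 17,17. Stack: [17, 17]
BINARY_OP // → 17 // 17 = 1. Stack: [1]
STORE_FAST u → u=1. Stack: []
LOAD_FAST_LOAD_FAST u,u → push 1,1. Stack: [1, 1]
BINARY_OP * → 1 * 1 = 1. Stack: [1]
LOAD_FAST a → push 17. Stack: [1, 17]
BINARY_OP % → 1 % 17 = 1. Stack: [1]
STORE_FAST z → z=1. Stack: []
LOAD_CONST → push 16. Stack: [16]
STORE_FAST q → q=16. Stack: []
LOAD_CONST → push 11. Stack: [11]
LOAD_FAST q → push 16. Stack: [11, 16]
BINARY_OP - → 11 - 16 = -5. Stack: [-5]
LOAD_CONST → push 2. Stack: [-5, 2]
BINARY_OP + → -5 + 2 = -3. Stack: [-3]
STORE_FAST y → y=-3. Stack: []
LOAD_FAST y → push -3. Stack: [-3]
RETURN_VALUE → return -3.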